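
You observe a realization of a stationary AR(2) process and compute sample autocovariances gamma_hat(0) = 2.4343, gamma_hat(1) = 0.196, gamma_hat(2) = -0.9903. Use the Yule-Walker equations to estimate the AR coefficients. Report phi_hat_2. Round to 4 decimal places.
\hat\phi_{2} = -0.4160

The Yule-Walker equations for an AR(p) process read, in matrix form,
  Gamma_p phi = r_p,   with   (Gamma_p)_{ij} = gamma(|i - j|),
                       (r_p)_i = gamma(i),   i,j = 1..p.
Substitute the sample gammas (Toeplitz matrix and right-hand side of size 2):
  Gamma_p = [[2.4343, 0.196], [0.196, 2.4343]]
  r_p     = [0.196, -0.9903]
Written out:
  2.4343 phi_1 + 0.196 phi_2 = 0.196
  0.196 phi_1 + 2.4343 phi_2 = -0.9903
Solve by Cramer's rule:
  det = gamma(0)^2 - gamma(1)^2 = (2.4343)^2 - (0.196)^2 = 5.92581649 - 0.038416 = 5.88740049
  phi_hat_1 = [gamma(1) gamma(0) - gamma(1) gamma(2)] / det = [(0.196)(2.4343) - (0.196)(-0.9903)] / 5.88740049 = 0.6712216 / 5.88740049 = 0.114
  phi_hat_2 = [gamma(0) gamma(2) - gamma(1)^2] / det = [(2.4343)(-0.9903) - (0.196)^2] / 5.88740049 = -2.44910329 / 5.88740049 = -0.416
So phi_hat = [0.1140, -0.4160].
Therefore phi_hat_2 = -0.4160.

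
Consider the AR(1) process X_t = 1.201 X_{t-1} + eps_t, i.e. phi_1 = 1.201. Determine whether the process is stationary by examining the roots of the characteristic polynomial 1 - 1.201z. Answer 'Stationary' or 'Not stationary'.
\text{Not stationary}

The AR(p) characteristic polynomial is P(z) = 1 - 1.201z.
Stationarity requires all roots to lie outside the unit circle, i.e. |z| > 1 for every root.
This is linear in z: 1 + (-1.201) z = 0  =>  z = -1/(-1.201) = 0.832639,  |z| = 0.832639.
Moduli of all roots: 0.8326.
All moduli strictly greater than 1? No.
Verdict: Not stationary.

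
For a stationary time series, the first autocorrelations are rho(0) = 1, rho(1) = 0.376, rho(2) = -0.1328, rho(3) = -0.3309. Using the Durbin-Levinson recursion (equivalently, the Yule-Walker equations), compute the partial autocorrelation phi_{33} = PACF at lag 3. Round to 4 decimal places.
\phi_{33} = -0.1880

The PACF at lag k is phi_{kk}, the last component of the solution
to the Yule-Walker system G_k phi = r_k where
  (G_k)_{ij} = rho(|i - j|), (r_k)_i = rho(i), i,j = 1..k.
Equivalently, Durbin-Levinson gives phi_{kk} iteratively:
  phi_{11} = rho(1)
  phi_{kk} = [rho(k) - sum_{j=1..k-1} phi_{k-1,j} rho(k-j)]
            / [1 - sum_{j=1..k-1} phi_{k-1,j} rho(j)],
  phi_{k,j} = phi_{k-1,j} - phi_{kk} phi_{k-1,k-j},  j = 1..k-1.
Step k = 1:
  phi_11 = rho(1) = 0.376.
Step k = 2:
  phi_22 = [rho(2) - phi_11 rho(1)] / [1 - phi_11 rho(1)] = [-0.1328 - (0.376)(0.376)] / [1 - (0.376)(0.376)]
         = -0.274176 / 0.858624 = -0.31932.
  Update: phi_21 = phi_11 - phi_22 phi_11 = 0.376 - (-0.31932)(0.376) = 0.496064.
Step k = 3:
  phi_33 = [rho(3) - phi_21 rho(2) - phi_22 rho(1)] / [1 - phi_21 rho(1) - phi_22 rho(2)]
    numerator   = -0.3309 - (0.496064)(-0.1328) - (-0.31932)(0.376) = -0.14495825
    denominator = 1 - (0.496064)(0.376) - (-0.31932)(-0.1328) = 0.77107406
  phi_33 = -0.14495825 / 0.77107406 = -0.188.
Therefore phi_{33} = -0.1880.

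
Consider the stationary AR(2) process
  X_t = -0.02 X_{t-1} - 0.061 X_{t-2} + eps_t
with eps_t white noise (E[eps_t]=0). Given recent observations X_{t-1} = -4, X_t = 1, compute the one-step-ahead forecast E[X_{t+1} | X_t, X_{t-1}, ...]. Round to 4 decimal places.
E[X_{t+1} \mid \mathcal F_t] = 0.2240

For an AR(p) model X_t = c + sum_i phi_i X_{t-i} + eps_t, the
one-step-ahead conditional mean is
  E[X_{t+1} | X_t, ...] = c + sum_i phi_i X_{t+1-i}.
Substitute known values:
  E[X_{t+1} | ...] = (-0.02) * (1) + (-0.061) * (-4)
                   = 0.2240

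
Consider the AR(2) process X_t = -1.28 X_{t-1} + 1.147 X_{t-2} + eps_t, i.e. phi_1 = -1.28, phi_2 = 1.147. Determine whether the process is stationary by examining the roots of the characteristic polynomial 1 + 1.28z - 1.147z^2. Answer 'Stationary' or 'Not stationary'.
\text{Not stationary}

The AR(p) characteristic polynomial is P(z) = 1 + 1.28z - 1.147z^2.
Stationarity requires all roots to lie outside the unit circle, i.e. |z| > 1 for every root.
Set 1 + (1.28) z + (-1.147) z^2 = 0, i.e. a z^2 + b z + c = 0 with a = -1.147, b = 1.28, c = 1.
Discriminant D = b^2 - 4ac = (1.28)^2 - 4*(-1.147)*1 = 1.6384 - (-4.588) = 6.2264.
D >= 0, so the roots are real: z = (-b +/- sqrt(D)) / (2a) = (-1.28 +/- 2.495276) / (-2.294).
  z_1 = (-1.28 + 2.495276) / (-2.294) = -0.5298,   |z_1| = 0.5298.
  z_2 = (-1.28 - 2.495276) / (-2.294) = 1.6457,   |z_2| = 1.6457.
Moduli of all roots: 0.5298, 1.6457.
All moduli strictly greater than 1? No.
Verdict: Not stationary.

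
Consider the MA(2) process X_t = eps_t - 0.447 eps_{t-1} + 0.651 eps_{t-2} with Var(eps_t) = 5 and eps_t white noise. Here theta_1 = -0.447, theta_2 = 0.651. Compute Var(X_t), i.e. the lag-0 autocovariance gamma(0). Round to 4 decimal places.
\gamma(0) = 8.1181

For an MA(q) process X_t = eps_t + sum_i theta_i eps_{t-i} with
Var(eps_t) = sigma^2, the variance is
  gamma(0) = sigma^2 * (1 + sum_i theta_i^2).
  sum_i theta_i^2 = (-0.447)^2 + (0.651)^2 = 0.199809 + 0.423801 = 0.62361.
  gamma(0) = 5 * (1 + 0.62361) = 5 * 1.62361 = 8.11805, which rounds to 8.1181.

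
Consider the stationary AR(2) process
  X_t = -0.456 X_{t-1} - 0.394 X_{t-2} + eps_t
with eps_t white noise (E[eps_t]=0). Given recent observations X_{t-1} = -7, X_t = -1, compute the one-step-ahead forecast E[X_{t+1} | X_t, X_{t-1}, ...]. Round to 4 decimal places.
E[X_{t+1} \mid \mathcal F_t] = 3.2140

For an AR(p) model X_t = c + sum_i phi_i X_{t-i} + eps_t, the
one-step-ahead conditional mean is
  E[X_{t+1} | X_t, ...] = c + sum_i phi_i X_{t+1-i}.
Substitute known values:
  E[X_{t+1} | ...] = (-0.456) * (-1) + (-0.394) * (-7)
                   = 3.2140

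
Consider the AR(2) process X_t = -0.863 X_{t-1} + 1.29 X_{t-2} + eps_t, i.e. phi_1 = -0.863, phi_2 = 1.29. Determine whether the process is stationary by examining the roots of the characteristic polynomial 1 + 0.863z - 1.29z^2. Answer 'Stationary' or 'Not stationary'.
\text{Not stationary}

The AR(p) characteristic polynomial is P(z) = 1 + 0.863z - 1.29z^2.
Stationarity requires all roots to lie outside the unit circle, i.e. |z| > 1 for every root.
Set 1 + (0.863) z + (-1.29) z^2 = 0, i.e. a z^2 + b z + c = 0 with a = -1.29, b = 0.863, c = 1.
Discriminant D = b^2 - 4ac = (0.863)^2 - 4*(-1.29)*1 = 0.744769 - (-5.16) = 5.904769.
D >= 0, so the roots are real: z = (-b +/- sqrt(D)) / (2a) = (-0.863 +/- 2.429973) / (-2.58).
  z_1 = (-0.863 + 2.429973) / (-2.58) = -0.6074,   |z_1| = 0.6074.
  z_2 = (-0.863 - 2.429973) / (-2.58) = 1.2763,   |z_2| = 1.2763.
Moduli of all roots: 0.6074, 1.2763.
All moduli strictly greater than 1? No.
Verdict: Not stationary.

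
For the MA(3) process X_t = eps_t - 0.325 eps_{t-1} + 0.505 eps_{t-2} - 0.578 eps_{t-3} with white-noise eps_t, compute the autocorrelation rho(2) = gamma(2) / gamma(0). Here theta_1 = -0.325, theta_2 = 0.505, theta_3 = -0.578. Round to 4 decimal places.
\rho(2) = 0.4088

For an MA(q) process with theta_0 = 1, the autocovariance is
  gamma(k) = sigma^2 * sum_{i=0..q-k} theta_i * theta_{i+k},
and rho(k) = gamma(k) / gamma(0). Sigma^2 cancels.
  numerator   = (1)*(0.505) + (-0.325)*(-0.578) = 0.69285.
  denominator = (1)^2 + (-0.325)^2 + (0.505)^2 + (-0.578)^2 = 1.694734.
  rho(2) = 0.69285 / 1.694734 = 0.4088.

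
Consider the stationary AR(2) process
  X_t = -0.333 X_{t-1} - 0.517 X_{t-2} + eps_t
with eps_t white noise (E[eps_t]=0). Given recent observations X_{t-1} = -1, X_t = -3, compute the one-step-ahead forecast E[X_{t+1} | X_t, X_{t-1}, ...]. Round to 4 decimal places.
E[X_{t+1} \mid \mathcal F_t] = 1.5160

For an AR(p) model X_t = c + sum_i phi_i X_{t-i} + eps_t, the
one-step-ahead conditional mean is
  E[X_{t+1} | X_t, ...] = c + sum_i phi_i X_{t+1-i}.
Substitute known values:
  E[X_{t+1} | ...] = (-0.333) * (-3) + (-0.517) * (-1)
                   = 1.5160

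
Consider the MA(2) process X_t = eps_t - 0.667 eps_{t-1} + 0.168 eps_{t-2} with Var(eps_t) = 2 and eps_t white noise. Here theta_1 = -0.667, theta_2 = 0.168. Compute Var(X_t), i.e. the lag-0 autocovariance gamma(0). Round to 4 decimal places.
\gamma(0) = 2.9462

For an MA(q) process X_t = eps_t + sum_i theta_i eps_{t-i} with
Var(eps_t) = sigma^2, the variance is
  gamma(0) = sigma^2 * (1 + sum_i theta_i^2).
  sum_i theta_i^2 = (-0.667)^2 + (0.168)^2 = 0.444889 + 0.028224 = 0.473113.
  gamma(0) = 2 * (1 + 0.473113) = 2 * 1.473113 = 2.946226, which rounds to 2.9462.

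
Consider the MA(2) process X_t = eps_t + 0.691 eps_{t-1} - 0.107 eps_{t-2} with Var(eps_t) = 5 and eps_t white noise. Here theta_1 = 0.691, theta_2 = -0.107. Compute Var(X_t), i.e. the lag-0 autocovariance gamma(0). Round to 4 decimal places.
\gamma(0) = 7.4447

For an MA(q) process X_t = eps_t + sum_i theta_i eps_{t-i} with
Var(eps_t) = sigma^2, the variance is
  gamma(0) = sigma^2 * (1 + sum_i theta_i^2).
  sum_i theta_i^2 = (0.691)^2 + (-0.107)^2 = 0.477481 + 0.011449 = 0.48893.
  gamma(0) = 5 * (1 + 0.48893) = 5 * 1.48893 = 7.44465, which rounds to 7.4447.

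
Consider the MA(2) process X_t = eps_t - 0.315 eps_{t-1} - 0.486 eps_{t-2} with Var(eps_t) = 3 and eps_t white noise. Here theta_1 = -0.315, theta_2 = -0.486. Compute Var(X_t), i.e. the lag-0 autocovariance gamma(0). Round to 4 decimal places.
\gamma(0) = 4.0063

For an MA(q) process X_t = eps_t + sum_i theta_i eps_{t-i} with
Var(eps_t) = sigma^2, the variance is
  gamma(0) = sigma^2 * (1 + sum_i theta_i^2).
  sum_i theta_i^2 = (-0.315)^2 + (-0.486)^2 = 0.099225 + 0.236196 = 0.335421.
  gamma(0) = 3 * (1 + 0.335421) = 3 * 1.335421 = 4.006263, which rounds to 4.0063.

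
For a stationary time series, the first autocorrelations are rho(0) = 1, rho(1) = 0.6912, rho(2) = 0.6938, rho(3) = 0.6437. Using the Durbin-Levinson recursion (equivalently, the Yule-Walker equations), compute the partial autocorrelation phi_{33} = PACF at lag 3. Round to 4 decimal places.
\phi_{33} = 0.1769

The PACF at lag k is phi_{kk}, the last component of the solution
to the Yule-Walker system G_k phi = r_k where
  (G_k)_{ij} = rho(|i - j|), (r_k)_i = rho(i), i,j = 1..k.
Equivalently, Durbin-Levinson gives phi_{kk} iteratively:
  phi_{11} = rho(1)
  phi_{kk} = [rho(k) - sum_{j=1..k-1} phi_{k-1,j} rho(k-j)]
            / [1 - sum_{j=1..k-1} phi_{k-1,j} rho(j)],
  phi_{k,j} = phi_{k-1,j} - phi_{kk} phi_{k-1,k-j},  j = 1..k-1.
Step k = 1:
  phi_11 = rho(1) = 0.6912.
Step k = 2:
  phi_22 = [rho(2) - phi_11 rho(1)] / [1 - phi_11 rho(1)] = [0.6938 - (0.6912)(0.6912)] / [1 - (0.6912)(0.6912)]
         = 0.21604256 / 0.52224256 = 0.413682.
  Update: phi_21 = phi_11 - phi_22 phi_11 = 0.6912 - (0.413682)(0.6912) = 0.405263.
Step k = 3:
  phi_33 = [rho(3) - phi_21 rho(2) - phi_22 rho(1)] / [1 - phi_21 rho(1) - phi_22 rho(2)]
    numerator   = 0.6437 - (0.405263)(0.6938) - (0.413682)(0.6912) = 0.07659144
    denominator = 1 - (0.405263)(0.6912) - (0.413682)(0.6938) = 0.43286955
  phi_33 = 0.07659144 / 0.43286955 = 0.1769.
Therefore phi_{33} = 0.1769.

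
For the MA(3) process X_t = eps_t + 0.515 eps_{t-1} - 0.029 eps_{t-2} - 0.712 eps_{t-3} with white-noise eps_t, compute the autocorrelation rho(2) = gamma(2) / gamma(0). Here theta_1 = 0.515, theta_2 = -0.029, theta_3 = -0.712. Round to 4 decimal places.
\rho(2) = -0.2232

For an MA(q) process with theta_0 = 1, the autocovariance is
  gamma(k) = sigma^2 * sum_{i=0..q-k} theta_i * theta_{i+k},
and rho(k) = gamma(k) / gamma(0). Sigma^2 cancels.
  numerator   = (1)*(-0.029) + (0.515)*(-0.712) = -0.39568.
  denominator = (1)^2 + (0.515)^2 + (-0.029)^2 + (-0.712)^2 = 1.77301.
  rho(2) = -0.39568 / 1.77301 = -0.2232.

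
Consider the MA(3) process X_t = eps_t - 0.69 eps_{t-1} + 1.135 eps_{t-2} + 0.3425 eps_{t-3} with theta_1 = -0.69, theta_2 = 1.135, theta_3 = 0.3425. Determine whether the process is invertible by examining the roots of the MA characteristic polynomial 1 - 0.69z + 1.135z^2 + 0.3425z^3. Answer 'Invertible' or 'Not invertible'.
\text{Not invertible}

The MA(q) characteristic polynomial is P(z) = 1 - 0.69z + 1.135z^2 + 0.3425z^3.
Invertibility requires all roots to lie outside the unit circle, i.e. |z| > 1 for every root.
Degree 3: look for a simple real root z0 first, then factor out (1 - z/z0) and solve the remaining quadratic.
Testing z0 = -4: P(-4) = 1 + (-0.69)(-4) + (1.135)(-4)^2 + (0.3425)(-4)^3
  = 1 + (2.76) + (18.16) + (-21.92) = 0.  So z_0 = -4 is a root, |z_0| = 4.
Divide out the factor (1 + 0.25 z) = (1 - z/z0) (since 1/z0 = -0.25):
  P(z) = (1 + 0.25 z)(1 + (-0.94) z + (1.37) z^2)
  [check: z-coef -0.94 - (-0.25) = -0.69; z^2-coef 1.37 - (-0.25)(-0.94) = 1.135; z^3-coef -(-0.25)(1.37) = 0.3425.]
Remaining roots from the quadratic factor 1 + (-0.94) z + (1.37) z^2:
  Set 1 + (-0.94) z + (1.37) z^2 = 0, i.e. a z^2 + b z + c = 0 with a = 1.37, b = -0.94, c = 1.
  Discriminant D = b^2 - 4ac = (-0.94)^2 - 4*(1.37)*1 = 0.8836 - (5.48) = -4.5964.
  D < 0, so the roots are the complex-conjugate pair z = (-b +/- i sqrt(-D)) / (2a) = 0.3431 +/- 0.7825i.
  For a conjugate pair |z|^2 = z * conj(z) = (product of roots) = c/a = 1/(1.37) = 0.729927, so |z| = sqrt(0.729927) = 0.8544 for both roots.
Moduli of all roots: 4.0000, 0.8544, 0.8544.
All moduli strictly greater than 1? No.
Verdict: Not invertible.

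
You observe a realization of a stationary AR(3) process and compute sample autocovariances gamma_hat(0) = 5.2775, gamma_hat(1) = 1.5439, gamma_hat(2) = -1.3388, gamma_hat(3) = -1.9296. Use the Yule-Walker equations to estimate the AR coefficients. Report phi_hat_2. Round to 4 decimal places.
\hat\phi_{2} = -0.2920

The Yule-Walker equations for an AR(p) process read, in matrix form,
  Gamma_p phi = r_p,   with   (Gamma_p)_{ij} = gamma(|i - j|),
                       (r_p)_i = gamma(i),   i,j = 1..p.
Substitute the sample gammas (Toeplitz matrix and right-hand side of size 3):
  Gamma_p = [[5.2775, 1.5439, -1.3388], [1.5439, 5.2775, 1.5439], [-1.3388, 1.5439, 5.2775]]
  r_p     = [1.5439, -1.3388, -1.9296]
Written out (R1..R3):
  (R1) 5.2775 phi_1 + 1.5439 phi_2 - 1.3388 phi_3 = 1.5439
  (R2) 1.5439 phi_1 + 5.2775 phi_2 + 1.5439 phi_3 = -1.3388
  (R3) -1.3388 phi_1 + 1.5439 phi_2 + 5.2775 phi_3 = -1.9296
Gaussian elimination:
  R2 <- R2 - (1.5439/5.2775) R1 = R2 - (0.292544) R1:  4.825842 phi_2 + 1.935558 phi_3 = -1.790458
  R3 <- R3 - (-1.3388/5.2775) R1 = R3 - (-0.253681) R1:  1.935558 phi_2 + 4.937872 phi_3 = -1.537942
  R3 <- R3 - (1.935558/4.825842) R2 = R3 - (0.401082) R2:  4.161555 phi_3 = -0.819822
Back-substitution:
  phi_hat_3 = -0.819822 / 4.161555 = -0.196999
  phi_hat_2 = (-1.790458 - (1.935558)(-0.196999)) / 4.825842 = -0.292002
  phi_hat_1 = (1.5439 - (1.5439)(-0.292002) - (-1.3388)(-0.196999)) / 5.2775 = 0.327992
So phi_hat = [0.3280, -0.2920, -0.1970].
Therefore phi_hat_2 = -0.2920.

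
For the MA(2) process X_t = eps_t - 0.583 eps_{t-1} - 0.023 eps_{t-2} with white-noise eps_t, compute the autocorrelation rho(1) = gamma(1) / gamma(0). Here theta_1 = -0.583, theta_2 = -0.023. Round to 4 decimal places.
\rho(1) = -0.4249

For an MA(q) process with theta_0 = 1, the autocovariance is
  gamma(k) = sigma^2 * sum_{i=0..q-k} theta_i * theta_{i+k},
and rho(k) = gamma(k) / gamma(0). Sigma^2 cancels.
  numerator   = (1)*(-0.583) + (-0.583)*(-0.023) = -0.569591.
  denominator = (1)^2 + (-0.583)^2 + (-0.023)^2 = 1.340418.
  rho(1) = -0.569591 / 1.340418 = -0.4249.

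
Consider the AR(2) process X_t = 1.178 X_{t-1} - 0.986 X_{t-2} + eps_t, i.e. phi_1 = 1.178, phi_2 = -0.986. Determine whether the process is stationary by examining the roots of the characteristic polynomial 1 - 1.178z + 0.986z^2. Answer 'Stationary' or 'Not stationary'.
\text{Stationary}

The AR(p) characteristic polynomial is P(z) = 1 - 1.178z + 0.986z^2.
Stationarity requires all roots to lie outside the unit circle, i.e. |z| > 1 for every root.
Set 1 + (-1.178) z + (0.986) z^2 = 0, i.e. a z^2 + b z + c = 0 with a = 0.986, b = -1.178, c = 1.
Discriminant D = b^2 - 4ac = (-1.178)^2 - 4*(0.986)*1 = 1.387684 - (3.944) = -2.556316.
D < 0, so the roots are the complex-conjugate pair z = (-b +/- i sqrt(-D)) / (2a) = 0.5974 +/- 0.8108i.
For a conjugate pair |z|^2 = z * conj(z) = (product of roots) = c/a = 1/(0.986) = 1.014199, so |z| = sqrt(1.014199) = 1.0071 for both roots.
Moduli of all roots: 1.0071, 1.0071.
All moduli strictly greater than 1? Yes.
Verdict: Stationary.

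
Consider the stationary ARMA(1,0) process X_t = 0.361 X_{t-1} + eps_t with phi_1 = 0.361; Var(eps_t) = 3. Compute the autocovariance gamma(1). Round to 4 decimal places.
\gamma(1) = 1.2453

Multiply the model equation by X_{t-k} and take expectations. With theta_0 = psi_0 = 1 and psi_j the MA(infinity) weights, this gives
  gamma(k) - sum_i phi_i gamma(k-i) = c_k,
  c_k = sigma^2 * sum_{j=k..q} theta_j psi_{j-k}   (c_k = 0 for k > q),
using gamma(-m) = gamma(m).
Pure AR (q = 0): c_0 = sigma^2 = 3, c_k = 0 for k >= 1.
Equations for k = 0 and k = 1 (AR order 1):
  gamma(0) = phi_1 gamma(1) + c_0
  gamma(1) = phi_1 gamma(0) + c_1
Substituting the second into the first: gamma(0) (1 - phi_1^2) = c_0 + phi_1 c_1, so
  gamma(0) = c_0 / (1 - phi_1^2) = 3 / (1 - (0.361)^2) = 3 / 0.869679 = 3.449549.
  gamma(1) = phi_1 gamma(0) = (0.361)(3.449549) = 1.245287.
Therefore gamma(1) = 1.2453 (to 4 decimal places).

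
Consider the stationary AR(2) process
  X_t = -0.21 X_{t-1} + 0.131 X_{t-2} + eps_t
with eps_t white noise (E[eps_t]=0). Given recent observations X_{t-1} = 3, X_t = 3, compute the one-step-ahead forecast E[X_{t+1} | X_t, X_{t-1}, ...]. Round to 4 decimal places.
E[X_{t+1} \mid \mathcal F_t] = -0.2370

For an AR(p) model X_t = c + sum_i phi_i X_{t-i} + eps_t, the
one-step-ahead conditional mean is
  E[X_{t+1} | X_t, ...] = c + sum_i phi_i X_{t+1-i}.
Substitute known values:
  E[X_{t+1} | ...] = (-0.21) * (3) + (0.131) * (3)
                   = -0.2370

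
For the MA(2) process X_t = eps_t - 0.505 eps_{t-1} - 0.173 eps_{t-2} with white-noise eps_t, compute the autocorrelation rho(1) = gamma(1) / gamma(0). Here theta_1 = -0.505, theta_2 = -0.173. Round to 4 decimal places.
\rho(1) = -0.3250

For an MA(q) process with theta_0 = 1, the autocovariance is
  gamma(k) = sigma^2 * sum_{i=0..q-k} theta_i * theta_{i+k},
and rho(k) = gamma(k) / gamma(0). Sigma^2 cancels.
  numerator   = (1)*(-0.505) + (-0.505)*(-0.173) = -0.417635.
  denominator = (1)^2 + (-0.505)^2 + (-0.173)^2 = 1.284954.
  rho(1) = -0.417635 / 1.284954 = -0.3250.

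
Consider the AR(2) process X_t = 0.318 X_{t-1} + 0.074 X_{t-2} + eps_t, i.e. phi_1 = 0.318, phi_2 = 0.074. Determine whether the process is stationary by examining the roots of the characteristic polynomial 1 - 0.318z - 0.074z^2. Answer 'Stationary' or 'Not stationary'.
\text{Stationary}

The AR(p) characteristic polynomial is P(z) = 1 - 0.318z - 0.074z^2.
Stationarity requires all roots to lie outside the unit circle, i.e. |z| > 1 for every root.
Set 1 + (-0.318) z + (-0.074) z^2 = 0, i.e. a z^2 + b z + c = 0 with a = -0.074, b = -0.318, c = 1.
Discriminant D = b^2 - 4ac = (-0.318)^2 - 4*(-0.074)*1 = 0.101124 - (-0.296) = 0.397124.
D >= 0, so the roots are real: z = (-b +/- sqrt(D)) / (2a) = (0.318 +/- 0.630178) / (-0.148).
  z_1 = (0.318 + 0.630178) / (-0.148) = -6.4066,   |z_1| = 6.4066.
  z_2 = (0.318 - 0.630178) / (-0.148) = 2.1093,   |z_2| = 2.1093.
Moduli of all roots: 6.4066, 2.1093.
All moduli strictly greater than 1? Yes.
Verdict: Stationary.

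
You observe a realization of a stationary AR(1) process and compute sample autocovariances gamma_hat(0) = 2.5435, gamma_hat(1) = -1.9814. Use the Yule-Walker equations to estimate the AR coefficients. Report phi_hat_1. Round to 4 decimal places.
\hat\phi_{1} = -0.7790

The Yule-Walker equations for an AR(p) process read, in matrix form,
  Gamma_p phi = r_p,   with   (Gamma_p)_{ij} = gamma(|i - j|),
                       (r_p)_i = gamma(i),   i,j = 1..p.
Substitute the sample gammas (Toeplitz matrix and right-hand side of size 1):
  Gamma_p = [[2.5435]]
  r_p     = [-1.9814]
With p = 1 this is the single equation gamma(0) phi_1 = gamma(1):
  phi_hat_1 = gamma(1) / gamma(0) = -1.9814 / 2.5435 = -0.7790.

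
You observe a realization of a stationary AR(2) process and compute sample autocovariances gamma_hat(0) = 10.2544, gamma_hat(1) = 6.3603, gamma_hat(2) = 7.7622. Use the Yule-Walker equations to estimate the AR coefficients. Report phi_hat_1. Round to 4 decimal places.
\hat\phi_{1} = 0.2450

The Yule-Walker equations for an AR(p) process read, in matrix form,
  Gamma_p phi = r_p,   with   (Gamma_p)_{ij} = gamma(|i - j|),
                       (r_p)_i = gamma(i),   i,j = 1..p.
Substitute the sample gammas (Toeplitz matrix and right-hand side of size 2):
  Gamma_p = [[10.2544, 6.3603], [6.3603, 10.2544]]
  r_p     = [6.3603, 7.7622]
Written out:
  10.2544 phi_1 + 6.3603 phi_2 = 6.3603
  6.3603 phi_1 + 10.2544 phi_2 = 7.7622
Solve by Cramer's rule:
  det = gamma(0)^2 - gamma(1)^2 = (10.2544)^2 - (6.3603)^2 = 105.15271936 - 40.45341609 = 64.69930327
  phi_hat_1 = [gamma(1) gamma(0) - gamma(1) gamma(2)] / det = [(6.3603)(10.2544) - (6.3603)(7.7622)] / 64.69930327 = 15.85113966 / 64.69930327 = 0.245
  phi_hat_2 = [gamma(0) gamma(2) - gamma(1)^2] / det = [(10.2544)(7.7622) - (6.3603)^2] / 64.69930327 = 39.14328759 / 64.69930327 = 0.605
So phi_hat = [0.2450, 0.6050].
Therefore phi_hat_1 = 0.2450.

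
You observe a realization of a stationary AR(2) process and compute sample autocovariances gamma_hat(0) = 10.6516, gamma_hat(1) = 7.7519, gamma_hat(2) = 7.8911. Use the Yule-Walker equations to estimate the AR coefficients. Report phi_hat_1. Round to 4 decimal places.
\hat\phi_{1} = 0.4010

The Yule-Walker equations for an AR(p) process read, in matrix form,
  Gamma_p phi = r_p,   with   (Gamma_p)_{ij} = gamma(|i - j|),
                       (r_p)_i = gamma(i),   i,j = 1..p.
Substitute the sample gammas (Toeplitz matrix and right-hand side of size 2):
  Gamma_p = [[10.6516, 7.7519], [7.7519, 10.6516]]
  r_p     = [7.7519, 7.8911]
Written out:
  10.6516 phi_1 + 7.7519 phi_2 = 7.7519
  7.7519 phi_1 + 10.6516 phi_2 = 7.8911
Solve by Cramer's rule:
  det = gamma(0)^2 - gamma(1)^2 = (10.6516)^2 - (7.7519)^2 = 113.45658256 - 60.09195361 = 53.36462895
  phi_hat_1 = [gamma(1) gamma(0) - gamma(1) gamma(2)] / det = [(7.7519)(10.6516) - (7.7519)(7.8911)] / 53.36462895 = 21.39911995 / 53.36462895 = 0.401
  phi_hat_2 = [gamma(0) gamma(2) - gamma(1)^2] / det = [(10.6516)(7.8911) - (7.7519)^2] / 53.36462895 = 23.96088715 / 53.36462895 = 0.449
So phi_hat = [0.4010, 0.4490].
Therefore phi_hat_1 = 0.4010.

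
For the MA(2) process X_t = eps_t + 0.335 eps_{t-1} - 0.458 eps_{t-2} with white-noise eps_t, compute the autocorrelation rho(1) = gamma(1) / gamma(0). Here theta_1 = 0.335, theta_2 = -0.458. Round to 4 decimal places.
\rho(1) = 0.1373

For an MA(q) process with theta_0 = 1, the autocovariance is
  gamma(k) = sigma^2 * sum_{i=0..q-k} theta_i * theta_{i+k},
and rho(k) = gamma(k) / gamma(0). Sigma^2 cancels.
  numerator   = (1)*(0.335) + (0.335)*(-0.458) = 0.18157.
  denominator = (1)^2 + (0.335)^2 + (-0.458)^2 = 1.321989.
  rho(1) = 0.18157 / 1.321989 = 0.1373.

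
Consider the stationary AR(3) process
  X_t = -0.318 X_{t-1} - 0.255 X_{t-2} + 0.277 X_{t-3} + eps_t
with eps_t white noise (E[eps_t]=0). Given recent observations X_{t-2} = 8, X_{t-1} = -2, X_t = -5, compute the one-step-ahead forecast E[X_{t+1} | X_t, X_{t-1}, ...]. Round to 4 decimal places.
E[X_{t+1} \mid \mathcal F_t] = 4.3160

For an AR(p) model X_t = c + sum_i phi_i X_{t-i} + eps_t, the
one-step-ahead conditional mean is
  E[X_{t+1} | X_t, ...] = c + sum_i phi_i X_{t+1-i}.
Substitute known values:
  E[X_{t+1} | ...] = (-0.318) * (-5) + (-0.255) * (-2) + (0.277) * (8)
                   = 4.3160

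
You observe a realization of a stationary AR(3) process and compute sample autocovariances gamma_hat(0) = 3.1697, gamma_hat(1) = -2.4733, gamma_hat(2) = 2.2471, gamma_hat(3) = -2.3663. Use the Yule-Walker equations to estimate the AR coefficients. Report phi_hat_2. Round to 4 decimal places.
\hat\phi_{2} = 0.0410

The Yule-Walker equations for an AR(p) process read, in matrix form,
  Gamma_p phi = r_p,   with   (Gamma_p)_{ij} = gamma(|i - j|),
                       (r_p)_i = gamma(i),   i,j = 1..p.
Substitute the sample gammas (Toeplitz matrix and right-hand side of size 3):
  Gamma_p = [[3.1697, -2.4733, 2.2471], [-2.4733, 3.1697, -2.4733], [2.2471, -2.4733, 3.1697]]
  r_p     = [-2.4733, 2.2471, -2.3663]
Written out (R1..R3):
  (R1) 3.1697 phi_1 - 2.4733 phi_2 + 2.2471 phi_3 = -2.4733
  (R2) -2.4733 phi_1 + 3.1697 phi_2 - 2.4733 phi_3 = 2.2471
  (R3) 2.2471 phi_1 - 2.4733 phi_2 + 3.1697 phi_3 = -2.3663
Gaussian elimination:
  R2 <- R2 - (-2.4733/3.1697) R1 = R2 - (-0.780295) R1:  1.239797 phi_2 - 0.7199 phi_3 = 0.317197
  R3 <- R3 - (2.2471/3.1697) R1 = R3 - (0.708931) R1:  -0.7199 phi_2 + 1.57666 phi_3 = -0.6129
  R3 <- R3 - (-0.7199/1.239797) R2 = R3 - (-0.580659) R2:  1.158644 phi_3 = -0.428716
Back-substitution:
  phi_hat_3 = -0.428716 / 1.158644 = -0.370016
  phi_hat_2 = (0.317197 - (-0.7199)(-0.370016)) / 1.239797 = 0.040993
  phi_hat_1 = (-2.4733 - (-2.4733)(0.040993) - (2.2471)(-0.370016)) / 3.1697 = -0.485992
So phi_hat = [-0.4860, 0.0410, -0.3700].
Therefore phi_hat_2 = 0.0410.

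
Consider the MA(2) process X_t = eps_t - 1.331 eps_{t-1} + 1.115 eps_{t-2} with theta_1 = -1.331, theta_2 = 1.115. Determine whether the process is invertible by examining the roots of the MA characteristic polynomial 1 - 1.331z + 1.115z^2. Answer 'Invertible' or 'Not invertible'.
\text{Not invertible}

The MA(q) characteristic polynomial is P(z) = 1 - 1.331z + 1.115z^2.
Invertibility requires all roots to lie outside the unit circle, i.e. |z| > 1 for every root.
Set 1 + (-1.331) z + (1.115) z^2 = 0, i.e. a z^2 + b z + c = 0 with a = 1.115, b = -1.331, c = 1.
Discriminant D = b^2 - 4ac = (-1.331)^2 - 4*(1.115)*1 = 1.771561 - (4.46) = -2.688439.
D < 0, so the roots are the complex-conjugate pair z = (-b +/- i sqrt(-D)) / (2a) = 0.5969 +/- 0.7353i.
For a conjugate pair |z|^2 = z * conj(z) = (product of roots) = c/a = 1/(1.115) = 0.896861, so |z| = sqrt(0.896861) = 0.947 for both roots.
Moduli of all roots: 0.9470, 0.9470.
All moduli strictly greater than 1? No.
Verdict: Not invertible.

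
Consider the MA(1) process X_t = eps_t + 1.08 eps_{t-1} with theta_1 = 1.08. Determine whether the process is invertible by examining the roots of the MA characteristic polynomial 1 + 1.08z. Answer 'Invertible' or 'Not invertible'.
\text{Not invertible}

The MA(q) characteristic polynomial is P(z) = 1 + 1.08z.
Invertibility requires all roots to lie outside the unit circle, i.e. |z| > 1 for every root.
This is linear in z: 1 + (1.08) z = 0  =>  z = -1/(1.08) = -0.925926,  |z| = 0.925926.
Moduli of all roots: 0.9259.
All moduli strictly greater than 1? No.
Verdict: Not invertible.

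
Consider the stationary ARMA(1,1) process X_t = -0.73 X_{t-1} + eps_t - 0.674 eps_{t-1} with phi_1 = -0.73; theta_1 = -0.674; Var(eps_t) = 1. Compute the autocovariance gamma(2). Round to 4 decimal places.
\gamma(2) = 3.2738

Multiply the model equation by X_{t-k} and take expectations. With theta_0 = psi_0 = 1 and psi_j the MA(infinity) weights, this gives
  gamma(k) - sum_i phi_i gamma(k-i) = c_k,
  c_k = sigma^2 * sum_{j=k..q} theta_j psi_{j-k}   (c_k = 0 for k > q),
using gamma(-m) = gamma(m).
psi-weights needed (psi_j = theta_j + sum_i phi_i psi_{j-i}):
  psi_1 = theta_1 + phi_1 = -0.674 + (-0.73) = -1.404
Right-hand sides:
  c_0 = sigma^2 (1 + theta_1 psi_1) = 1 * (1 + (-0.674)(-1.404)) = 1 * 1.946296 = 1.946296
  c_1 = sigma^2 theta_1 = 1 * (-0.674) = -0.674
  c_2 = 0
Equations for k = 0 and k = 1 (AR order 1):
  gamma(0) = phi_1 gamma(1) + c_0
  gamma(1) = phi_1 gamma(0) + c_1
Substituting the second into the first: gamma(0) (1 - phi_1^2) = c_0 + phi_1 c_1, so
  gamma(0) = (c_0 + phi_1 c_1) / (1 - phi_1^2) = (1.946296 + (-0.73)(-0.674)) / (1 - (-0.73)^2) = 2.438316 / 0.4671 = 5.220116.
  gamma(1) = phi_1 gamma(0) + c_1 = (-0.73)(5.220116) + (-0.674) = -4.484684.
For k = 2 (> q): gamma(2) = phi_1 gamma(1) = (-0.73)(-4.484684) = 3.27382.
Therefore gamma(2) = 3.2738 (to 4 decimal places).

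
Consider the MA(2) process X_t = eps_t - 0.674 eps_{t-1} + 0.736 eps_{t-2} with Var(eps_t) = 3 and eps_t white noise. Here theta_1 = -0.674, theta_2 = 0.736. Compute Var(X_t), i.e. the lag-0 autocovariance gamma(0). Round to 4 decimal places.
\gamma(0) = 5.9879

For an MA(q) process X_t = eps_t + sum_i theta_i eps_{t-i} with
Var(eps_t) = sigma^2, the variance is
  gamma(0) = sigma^2 * (1 + sum_i theta_i^2).
  sum_i theta_i^2 = (-0.674)^2 + (0.736)^2 = 0.454276 + 0.541696 = 0.995972.
  gamma(0) = 3 * (1 + 0.995972) = 3 * 1.995972 = 5.987916, which rounds to 5.9879.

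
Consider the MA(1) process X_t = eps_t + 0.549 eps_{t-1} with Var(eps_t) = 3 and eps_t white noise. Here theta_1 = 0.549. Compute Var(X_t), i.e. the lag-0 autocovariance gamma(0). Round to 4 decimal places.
\gamma(0) = 3.9042

For an MA(q) process X_t = eps_t + sum_i theta_i eps_{t-i} with
Var(eps_t) = sigma^2, the variance is
  gamma(0) = sigma^2 * (1 + sum_i theta_i^2).
  sum_i theta_i^2 = (0.549)^2 = 0.301401.
  gamma(0) = 3 * (1 + 0.301401) = 3 * 1.301401 = 3.904203, which rounds to 3.9042.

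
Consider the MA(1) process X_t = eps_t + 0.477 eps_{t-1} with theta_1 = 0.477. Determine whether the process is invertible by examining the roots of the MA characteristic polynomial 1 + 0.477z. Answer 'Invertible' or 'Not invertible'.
\text{Invertible}

The MA(q) characteristic polynomial is P(z) = 1 + 0.477z.
Invertibility requires all roots to lie outside the unit circle, i.e. |z| > 1 for every root.
This is linear in z: 1 + (0.477) z = 0  =>  z = -1/(0.477) = -2.096436,  |z| = 2.096436.
Moduli of all roots: 2.0964.
All moduli strictly greater than 1? Yes.
Verdict: Invertible.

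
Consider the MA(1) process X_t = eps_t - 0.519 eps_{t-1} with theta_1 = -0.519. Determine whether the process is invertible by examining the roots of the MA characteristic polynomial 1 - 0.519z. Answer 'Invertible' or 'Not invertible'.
\text{Invertible}

The MA(q) characteristic polynomial is P(z) = 1 - 0.519z.
Invertibility requires all roots to lie outside the unit circle, i.e. |z| > 1 for every root.
This is linear in z: 1 + (-0.519) z = 0  =>  z = -1/(-0.519) = 1.926782,  |z| = 1.926782.
Moduli of all roots: 1.9268.
All moduli strictly greater than 1? Yes.
Verdict: Invertible.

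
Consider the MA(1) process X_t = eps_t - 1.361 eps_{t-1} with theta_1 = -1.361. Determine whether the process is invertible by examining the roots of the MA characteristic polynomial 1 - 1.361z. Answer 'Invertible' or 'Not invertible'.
\text{Not invertible}

The MA(q) characteristic polynomial is P(z) = 1 - 1.361z.
Invertibility requires all roots to lie outside the unit circle, i.e. |z| > 1 for every root.
This is linear in z: 1 + (-1.361) z = 0  =>  z = -1/(-1.361) = 0.734754,  |z| = 0.734754.
Moduli of all roots: 0.7348.
All moduli strictly greater than 1? No.
Verdict: Not invertible.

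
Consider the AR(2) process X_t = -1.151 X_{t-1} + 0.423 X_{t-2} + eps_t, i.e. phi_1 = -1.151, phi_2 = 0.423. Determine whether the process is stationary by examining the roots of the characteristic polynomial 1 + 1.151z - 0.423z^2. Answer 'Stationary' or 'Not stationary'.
\text{Not stationary}

The AR(p) characteristic polynomial is P(z) = 1 + 1.151z - 0.423z^2.
Stationarity requires all roots to lie outside the unit circle, i.e. |z| > 1 for every root.
Set 1 + (1.151) z + (-0.423) z^2 = 0, i.e. a z^2 + b z + c = 0 with a = -0.423, b = 1.151, c = 1.
Discriminant D = b^2 - 4ac = (1.151)^2 - 4*(-0.423)*1 = 1.324801 - (-1.692) = 3.016801.
D >= 0, so the roots are real: z = (-b +/- sqrt(D)) / (2a) = (-1.151 +/- 1.736894) / (-0.846).
  z_1 = (-1.151 + 1.736894) / (-0.846) = -0.6925,   |z_1| = 0.6925.
  z_2 = (-1.151 - 1.736894) / (-0.846) = 3.4136,   |z_2| = 3.4136.
Moduli of all roots: 0.6925, 3.4136.
All moduli strictly greater than 1? No.
Verdict: Not stationary.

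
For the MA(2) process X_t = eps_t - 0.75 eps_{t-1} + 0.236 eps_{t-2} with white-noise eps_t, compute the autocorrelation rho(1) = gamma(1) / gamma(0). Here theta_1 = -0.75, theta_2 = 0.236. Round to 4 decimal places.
\rho(1) = -0.5729

For an MA(q) process with theta_0 = 1, the autocovariance is
  gamma(k) = sigma^2 * sum_{i=0..q-k} theta_i * theta_{i+k},
and rho(k) = gamma(k) / gamma(0). Sigma^2 cancels.
  numerator   = (1)*(-0.75) + (-0.75)*(0.236) = -0.927.
  denominator = (1)^2 + (-0.75)^2 + (0.236)^2 = 1.618196.
  rho(1) = -0.927 / 1.618196 = -0.5729.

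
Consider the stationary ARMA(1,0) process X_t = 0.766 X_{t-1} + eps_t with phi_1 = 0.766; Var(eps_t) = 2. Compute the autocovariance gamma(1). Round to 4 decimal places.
\gamma(1) = 3.7073

Multiply the model equation by X_{t-k} and take expectations. With theta_0 = psi_0 = 1 and psi_j the MA(infinity) weights, this gives
  gamma(k) - sum_i phi_i gamma(k-i) = c_k,
  c_k = sigma^2 * sum_{j=k..q} theta_j psi_{j-k}   (c_k = 0 for k > q),
using gamma(-m) = gamma(m).
Pure AR (q = 0): c_0 = sigma^2 = 2, c_k = 0 for k >= 1.
Equations for k = 0 and k = 1 (AR order 1):
  gamma(0) = phi_1 gamma(1) + c_0
  gamma(1) = phi_1 gamma(0) + c_1
Substituting the second into the first: gamma(0) (1 - phi_1^2) = c_0 + phi_1 c_1, so
  gamma(0) = c_0 / (1 - phi_1^2) = 2 / (1 - (0.766)^2) = 2 / 0.413244 = 4.839756.
  gamma(1) = phi_1 gamma(0) = (0.766)(4.839756) = 3.707253.
Therefore gamma(1) = 3.7073 (to 4 decimal places).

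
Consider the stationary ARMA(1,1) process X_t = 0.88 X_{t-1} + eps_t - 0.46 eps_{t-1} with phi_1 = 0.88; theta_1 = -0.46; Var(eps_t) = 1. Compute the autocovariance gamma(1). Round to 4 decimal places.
\gamma(1) = 1.1081

Multiply the model equation by X_{t-k} and take expectations. With theta_0 = psi_0 = 1 and psi_j the MA(infinity) weights, this gives
  gamma(k) - sum_i phi_i gamma(k-i) = c_k,
  c_k = sigma^2 * sum_{j=k..q} theta_j psi_{j-k}   (c_k = 0 for k > q),
using gamma(-m) = gamma(m).
psi-weights needed (psi_j = theta_j + sum_i phi_i psi_{j-i}):
  psi_1 = theta_1 + phi_1 = -0.46 + (0.88) = 0.42
Right-hand sides:
  c_0 = sigma^2 (1 + theta_1 psi_1) = 1 * (1 + (-0.46)(0.42)) = 1 * 0.8068 = 0.8068
  c_1 = sigma^2 theta_1 = 1 * (-0.46) = -0.46
  c_2 = 0
Equations for k = 0 and k = 1 (AR order 1):
  gamma(0) = phi_1 gamma(1) + c_0
  gamma(1) = phi_1 gamma(0) + c_1
Substituting the second into the first: gamma(0) (1 - phi_1^2) = c_0 + phi_1 c_1, so
  gamma(0) = (c_0 + phi_1 c_1) / (1 - phi_1^2) = (0.8068 + (0.88)(-0.46)) / (1 - (0.88)^2) = 0.402 / 0.2256 = 1.781915.
  gamma(1) = phi_1 gamma(0) + c_1 = (0.88)(1.781915) + (-0.46) = 1.108085.
Therefore gamma(1) = 1.1081 (to 4 decimal places).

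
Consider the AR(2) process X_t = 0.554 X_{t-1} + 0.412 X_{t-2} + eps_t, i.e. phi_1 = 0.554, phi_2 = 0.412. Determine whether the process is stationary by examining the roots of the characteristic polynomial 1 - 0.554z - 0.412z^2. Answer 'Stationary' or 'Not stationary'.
\text{Stationary}

The AR(p) characteristic polynomial is P(z) = 1 - 0.554z - 0.412z^2.
Stationarity requires all roots to lie outside the unit circle, i.e. |z| > 1 for every root.
Set 1 + (-0.554) z + (-0.412) z^2 = 0, i.e. a z^2 + b z + c = 0 with a = -0.412, b = -0.554, c = 1.
Discriminant D = b^2 - 4ac = (-0.554)^2 - 4*(-0.412)*1 = 0.306916 - (-1.648) = 1.954916.
D >= 0, so the roots are real: z = (-b +/- sqrt(D)) / (2a) = (0.554 +/- 1.398183) / (-0.824).
  z_1 = (0.554 + 1.398183) / (-0.824) = -2.3692,   |z_1| = 2.3692.
  z_2 = (0.554 - 1.398183) / (-0.824) = 1.0245,   |z_2| = 1.0245.
Moduli of all roots: 2.3692, 1.0245.
All moduli strictly greater than 1? Yes.
Verdict: Stationary.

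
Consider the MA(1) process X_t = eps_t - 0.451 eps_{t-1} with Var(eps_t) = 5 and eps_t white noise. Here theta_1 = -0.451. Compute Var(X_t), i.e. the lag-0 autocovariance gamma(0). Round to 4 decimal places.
\gamma(0) = 6.0170

For an MA(q) process X_t = eps_t + sum_i theta_i eps_{t-i} with
Var(eps_t) = sigma^2, the variance is
  gamma(0) = sigma^2 * (1 + sum_i theta_i^2).
  sum_i theta_i^2 = (-0.451)^2 = 0.203401.
  gamma(0) = 5 * (1 + 0.203401) = 5 * 1.203401 = 6.017005, which rounds to 6.0170.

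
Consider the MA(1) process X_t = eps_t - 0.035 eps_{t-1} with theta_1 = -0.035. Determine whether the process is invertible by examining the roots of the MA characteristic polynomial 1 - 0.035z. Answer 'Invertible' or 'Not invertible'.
\text{Invertible}

The MA(q) characteristic polynomial is P(z) = 1 - 0.035z.
Invertibility requires all roots to lie outside the unit circle, i.e. |z| > 1 for every root.
This is linear in z: 1 + (-0.035) z = 0  =>  z = -1/(-0.035) = 28.571429,  |z| = 28.571429.
Moduli of all roots: 28.5714.
All moduli strictly greater than 1? Yes.
Verdict: Invertible.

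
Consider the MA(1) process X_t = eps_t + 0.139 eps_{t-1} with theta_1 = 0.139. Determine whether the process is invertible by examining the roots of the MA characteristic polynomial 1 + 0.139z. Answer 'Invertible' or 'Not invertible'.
\text{Invertible}

The MA(q) characteristic polynomial is P(z) = 1 + 0.139z.
Invertibility requires all roots to lie outside the unit circle, i.e. |z| > 1 for every root.
This is linear in z: 1 + (0.139) z = 0  =>  z = -1/(0.139) = -7.194245,  |z| = 7.194245.
Moduli of all roots: 7.1942.
All moduli strictly greater than 1? Yes.
Verdict: Invertible.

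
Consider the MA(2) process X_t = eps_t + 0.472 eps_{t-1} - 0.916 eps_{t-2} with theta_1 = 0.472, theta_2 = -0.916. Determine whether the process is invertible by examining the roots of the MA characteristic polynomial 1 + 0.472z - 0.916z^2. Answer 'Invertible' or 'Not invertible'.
\text{Not invertible}

The MA(q) characteristic polynomial is P(z) = 1 + 0.472z - 0.916z^2.
Invertibility requires all roots to lie outside the unit circle, i.e. |z| > 1 for every root.
Set 1 + (0.472) z + (-0.916) z^2 = 0, i.e. a z^2 + b z + c = 0 with a = -0.916, b = 0.472, c = 1.
Discriminant D = b^2 - 4ac = (0.472)^2 - 4*(-0.916)*1 = 0.222784 - (-3.664) = 3.886784.
D >= 0, so the roots are real: z = (-b +/- sqrt(D)) / (2a) = (-0.472 +/- 1.971493) / (-1.832).
  z_1 = (-0.472 + 1.971493) / (-1.832) = -0.8185,   |z_1| = 0.8185.
  z_2 = (-0.472 - 1.971493) / (-1.832) = 1.3338,   |z_2| = 1.3338.
Moduli of all roots: 0.8185, 1.3338.
All moduli strictly greater than 1? No.
Verdict: Not invertible.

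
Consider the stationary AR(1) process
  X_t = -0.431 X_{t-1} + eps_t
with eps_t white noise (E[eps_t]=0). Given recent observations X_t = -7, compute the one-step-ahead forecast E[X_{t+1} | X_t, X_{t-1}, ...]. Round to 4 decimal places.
E[X_{t+1} \mid \mathcal F_t] = 3.0170

For an AR(p) model X_t = c + sum_i phi_i X_{t-i} + eps_t, the
one-step-ahead conditional mean is
  E[X_{t+1} | X_t, ...] = c + sum_i phi_i X_{t+1-i}.
Substitute known values:
  E[X_{t+1} | ...] = (-0.431) * (-7)
                   = 3.0170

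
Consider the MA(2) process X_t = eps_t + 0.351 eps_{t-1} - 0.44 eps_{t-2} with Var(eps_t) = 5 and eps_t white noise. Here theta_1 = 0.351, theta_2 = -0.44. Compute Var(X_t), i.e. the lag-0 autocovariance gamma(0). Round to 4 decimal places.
\gamma(0) = 6.5840

For an MA(q) process X_t = eps_t + sum_i theta_i eps_{t-i} with
Var(eps_t) = sigma^2, the variance is
  gamma(0) = sigma^2 * (1 + sum_i theta_i^2).
  sum_i theta_i^2 = (0.351)^2 + (-0.44)^2 = 0.123201 + 0.1936 = 0.316801.
  gamma(0) = 5 * (1 + 0.316801) = 5 * 1.316801 = 6.584005, which rounds to 6.5840.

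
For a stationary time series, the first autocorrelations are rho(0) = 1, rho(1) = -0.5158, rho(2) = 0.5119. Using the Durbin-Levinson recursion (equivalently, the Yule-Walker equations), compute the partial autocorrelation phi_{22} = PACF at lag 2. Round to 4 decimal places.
\phi_{22} = 0.3350

The PACF at lag k is phi_{kk}, the last component of the solution
to the Yule-Walker system G_k phi = r_k where
  (G_k)_{ij} = rho(|i - j|), (r_k)_i = rho(i), i,j = 1..k.
Equivalently, Durbin-Levinson gives phi_{kk} iteratively:
  phi_{11} = rho(1)
  phi_{kk} = [rho(k) - sum_{j=1..k-1} phi_{k-1,j} rho(k-j)]
            / [1 - sum_{j=1..k-1} phi_{k-1,j} rho(j)],
  phi_{k,j} = phi_{k-1,j} - phi_{kk} phi_{k-1,k-j},  j = 1..k-1.
Step k = 1:
  phi_11 = rho(1) = -0.5158.
Step k = 2:
  phi_22 = [rho(2) - phi_11 rho(1)] / [1 - phi_11 rho(1)] = [0.5119 - (-0.5158)(-0.5158)] / [1 - (-0.5158)(-0.5158)]
         = 0.24585036 / 0.73395036 = 0.335.
Therefore phi_{22} = 0.3350.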